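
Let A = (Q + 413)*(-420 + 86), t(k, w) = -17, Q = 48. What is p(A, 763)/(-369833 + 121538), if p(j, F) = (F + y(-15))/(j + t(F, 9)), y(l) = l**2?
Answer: 988/38235195345 ≈ 2.5840e-8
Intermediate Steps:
A = -153974 (A = (48 + 413)*(-420 + 86) = 461*(-334) = -153974)
p(j, F) = (225 + F)/(-17 + j) (p(j, F) = (F + (-15)**2)/(j - 17) = (F + 225)/(-17 + j) = (225 + F)/(-17 + j))
p(A, 763)/(-369833 + 121538) = ((225 + 763)/(-17 - 153974))/(-369833 + 121538) = (988/(-153991))/(-248295) = -1/153991*988*(-1/248295) = -988/153991*(-1/248295) = 988/38235195345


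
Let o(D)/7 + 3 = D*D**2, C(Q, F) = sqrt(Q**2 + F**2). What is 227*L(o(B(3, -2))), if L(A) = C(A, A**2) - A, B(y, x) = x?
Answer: 17479 + 17479*sqrt(5930) ≈ 1.3635e+6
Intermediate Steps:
C(Q, F) = sqrt(F**2 + Q**2)
o(D) = -21 + 7*D**3 (o(D) = -21 + 7*(D*D**2) = -21 + 7*D**3)
L(A) = sqrt(A**2 + A**4) - A (L(A) = sqrt((A**2)**2 + A**2) - A = sqrt(A**4 + A**2) - A = sqrt(A**2 + A**4) - A)
227*L(o(B(3, -2))) = 227*(sqrt((-21 + 7*(-2)**3)**2 + (-21 + 7*(-2)**3)**4) - (-21 + 7*(-2)**3)) = 227*(sqrt((-21 + 7*(-8))**2 + (-21 + 7*(-8))**4) - (-21 + 7*(-8))) = 227*(sqrt((-21 - 56)**2 + (-21 - 56)**4) - (-21 - 56)) = 227*(sqrt((-77)**2 + (-77)**4) - 1*(-77)) = 227*(sqrt(5929 + 35153041) + 77) = 227*(sqrt(35158970) + 77) = 227*(77*sqrt(5930) + 77) = 227*(77 + 77*sqrt(5930)) = 17479 + 17479*sqrt(5930)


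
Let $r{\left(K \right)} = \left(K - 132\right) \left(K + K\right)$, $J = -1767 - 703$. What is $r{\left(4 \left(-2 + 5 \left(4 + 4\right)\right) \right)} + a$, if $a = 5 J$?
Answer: $-6270$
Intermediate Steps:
$J = -2470$
$r{\left(K \right)} = 2 K \left(-132 + K\right)$ ($r{\left(K \right)} = \left(-132 + K\right) 2 K = 2 K \left(-132 + K\right)$)
$a = -12350$ ($a = 5 \left(-2470\right) = -12350$)
$r{\left(4 \left(-2 + 5 \left(4 + 4\right)\right) \right)} + a = 2 \cdot 4 \left(-2 + 5 \left(4 + 4\right)\right) \left(-132 + 4 \left(-2 + 5 \left(4 + 4\right)\right)\right) - 12350 = 2 \cdot 4 \left(-2 + 5 \cdot 8\right) \left(-132 + 4 \left(-2 + 5 \cdot 8\right)\right) - 12350 = 2 \cdot 4 \left(-2 + 40\right) \left(-132 + 4 \left(-2 + 40\right)\right) - 12350 = 2 \cdot 4 \cdot 38 \left(-132 + 4 \cdot 38\right) - 12350 = 2 \cdot 152 \left(-132 + 152\right) - 12350 = 2 \cdot 152 \cdot 20 - 12350 = 6080 - 12350 = -6270$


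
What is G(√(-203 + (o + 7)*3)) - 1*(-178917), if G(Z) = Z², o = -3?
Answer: 178726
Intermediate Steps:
G(√(-203 + (o + 7)*3)) - 1*(-178917) = (√(-203 + (-3 + 7)*3))² - 1*(-178917) = (√(-203 + 4*3))² + 178917 = (√(-203 + 12))² + 178917 = (√(-191))² + 178917 = (I*√191)² + 178917 = -191 + 178917 = 178726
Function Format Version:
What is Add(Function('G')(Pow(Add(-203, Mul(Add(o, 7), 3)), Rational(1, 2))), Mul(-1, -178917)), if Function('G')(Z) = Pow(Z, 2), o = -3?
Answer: 178726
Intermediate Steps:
Add(Function('G')(Pow(Add(-203, Mul(Add(o, 7), 3)), Rational(1, 2))), Mul(-1, -178917)) = Add(Pow(Pow(Add(-203, Mul(Add(-3, 7), 3)), Rational(1, 2)), 2), Mul(-1, -178917)) = Add(Pow(Pow(Add(-203, Mul(4, 3)), Rational(1, 2)), 2), 178917) = Add(Pow(Pow(Add(-203, 12), Rational(1, 2)), 2), 178917) = Add(Pow(Pow(-191, Rational(1, 2)), 2), 178917) = Add(Pow(Mul(I, Pow(191, Rational(1, 2))), 2), 178917) = Add(-191, 178917) = 178726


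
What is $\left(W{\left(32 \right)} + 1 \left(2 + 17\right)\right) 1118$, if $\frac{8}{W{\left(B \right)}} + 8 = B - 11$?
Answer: $21930$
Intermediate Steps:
$W{\left(B \right)} = \frac{8}{-19 + B}$ ($W{\left(B \right)} = \frac{8}{-8 + \left(B - 11\right)} = \frac{8}{-8 + \left(-11 + B\right)} = \frac{8}{-19 + B}$)
$\left(W{\left(32 \right)} + 1 \left(2 + 17\right)\right) 1118 = \left(\frac{8}{-19 + 32} + 1 \left(2 + 17\right)\right) 1118 = \left(\frac{8}{13} + 1 \cdot 19\right) 1118 = \left(8 \cdot \frac{1}{13} + 19\right) 1118 = \left(\frac{8}{13} + 19\right) 1118 = \frac{255}{13} \cdot 1118 = 21930$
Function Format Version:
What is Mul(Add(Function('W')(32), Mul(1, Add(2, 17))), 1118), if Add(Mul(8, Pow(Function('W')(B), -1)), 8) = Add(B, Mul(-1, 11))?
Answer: 21930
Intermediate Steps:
Function('W')(B) = Mul(8, Pow(Add(-19, B), -1)) (Function('W')(B) = Mul(8, Pow(Add(-8, Add(B, Mul(-1, 11))), -1)) = Mul(8, Pow(Add(-8, Add(B, -11)), -1)) = Mul(8, Pow(Add(-8, Add(-11, B)), -1)) = Mul(8, Pow(Add(-19, B), -1)))
Mul(Add(Function('W')(32), Mul(1, Add(2, 17))), 1118) = Mul(Add(Mul(8, Pow(Add(-19, 32), -1)), Mul(1, Add(2, 17))), 1118) = Mul(Add(Mul(8, Pow(13, -1)), Mul(1, 19)), 1118) = Mul(Add(Mul(8, Rational(1, 13)), 19), 1118) = Mul(Add(Rational(8, 13), 19), 1118) = Mul(Rational(255, 13), 1118) = 21930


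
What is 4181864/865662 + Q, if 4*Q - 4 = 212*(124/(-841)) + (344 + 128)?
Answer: 42231202129/364010871 ≈ 116.02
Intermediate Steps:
Q = 93507/841 (Q = 1 + (212*(124/(-841)) + (344 + 128))/4 = 1 + (212*(124*(-1/841)) + 472)/4 = 1 + (212*(-124/841) + 472)/4 = 1 + (-26288/841 + 472)/4 = 1 + (¼)*(370664/841) = 1 + 92666/841 = 93507/841 ≈ 111.19)
4181864/865662 + Q = 4181864/865662 + 93507/841 = 4181864*(1/865662) + 93507/841 = 2090932/432831 + 93507/841 = 42231202129/364010871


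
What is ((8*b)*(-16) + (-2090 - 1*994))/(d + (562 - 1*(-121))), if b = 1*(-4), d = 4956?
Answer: -2572/5639 ≈ -0.45611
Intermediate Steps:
b = -4
((8*b)*(-16) + (-2090 - 1*994))/(d + (562 - 1*(-121))) = ((8*(-4))*(-16) + (-2090 - 1*994))/(4956 + (562 - 1*(-121))) = (-32*(-16) + (-2090 - 994))/(4956 + (562 + 121)) = (512 - 3084)/(4956 + 683) = -2572/5639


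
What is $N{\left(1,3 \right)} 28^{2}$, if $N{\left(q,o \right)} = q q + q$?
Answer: $1568$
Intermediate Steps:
$N{\left(q,o \right)} = q + q^{2}$ ($N{\left(q,o \right)} = q^{2} + q = q + q^{2}$)
$N{\left(1,3 \right)} 28^{2} = 1 \left(1 + 1\right) 28^{2} = 1 \cdot 2 \cdot 784 = 2 \cdot 784 = 1568$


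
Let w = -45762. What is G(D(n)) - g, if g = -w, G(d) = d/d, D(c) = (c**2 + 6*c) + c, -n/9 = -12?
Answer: -45761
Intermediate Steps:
n = 108 (n = -9*(-12) = 108)
D(c) = c**2 + 7*c
G(d) = 1
g = 45762 (g = -1*(-45762) = 45762)
G(D(n)) - g = 1 - 1*45762 = 1 - 45762 = -45761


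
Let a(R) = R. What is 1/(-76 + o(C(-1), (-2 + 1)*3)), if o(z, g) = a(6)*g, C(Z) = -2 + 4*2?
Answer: -1/94 ≈ -0.010638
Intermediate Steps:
C(Z) = 6 (C(Z) = -2 + 8 = 6)
o(z, g) = 6*g
1/(-76 + o(C(-1), (-2 + 1)*3)) = 1/(-76 + 6*((-2 + 1)*3)) = 1/(-76 + 6*(-1*3)) = 1/(-76 + 6*(-3)) = 1/(-76 - 18) = 1/(-94) = -1/94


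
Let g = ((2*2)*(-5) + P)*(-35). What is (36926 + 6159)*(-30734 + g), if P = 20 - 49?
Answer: -1250283615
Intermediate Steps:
P = -29
g = 1715 (g = ((2*2)*(-5) - 29)*(-35) = (4*(-5) - 29)*(-35) = (-20 - 29)*(-35) = -49*(-35) = 1715)
(36926 + 6159)*(-30734 + g) = (36926 + 6159)*(-30734 + 1715) = 43085*(-29019) = -1250283615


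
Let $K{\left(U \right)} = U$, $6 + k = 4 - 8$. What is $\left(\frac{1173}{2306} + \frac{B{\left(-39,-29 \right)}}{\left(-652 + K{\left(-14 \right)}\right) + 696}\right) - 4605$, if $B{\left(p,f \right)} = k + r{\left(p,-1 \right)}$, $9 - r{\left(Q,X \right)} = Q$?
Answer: $- \frac{159225541}{34590} \approx -4603.2$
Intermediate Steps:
$k = -10$ ($k = -6 + \left(4 - 8\right) = -6 - 4 = -10$)
$r{\left(Q,X \right)} = 9 - Q$
$B{\left(p,f \right)} = -1 - p$ ($B{\left(p,f \right)} = -10 - \left(-9 + p\right) = -1 - p$)
$\left(\frac{1173}{2306} + \frac{B{\left(-39,-29 \right)}}{\left(-652 + K{\left(-14 \right)}\right) + 696}\right) - 4605 = \left(\frac{1173}{2306} + \frac{-1 - -39}{\left(-652 - 14\right) + 696}\right) - 4605 = \left(1173 \cdot \frac{1}{2306} + \frac{-1 + 39}{-666 + 696}\right) - 4605 = \left(\frac{1173}{2306} + \frac{38}{30}\right) - 4605 = \left(\frac{1173}{2306} + 38 \cdot \frac{1}{30}\right) - 4605 = \left(\frac{1173}{2306} + \frac{19}{15}\right) - 4605 = \frac{61409}{34590} - 4605 = - \frac{159225541}{34590}$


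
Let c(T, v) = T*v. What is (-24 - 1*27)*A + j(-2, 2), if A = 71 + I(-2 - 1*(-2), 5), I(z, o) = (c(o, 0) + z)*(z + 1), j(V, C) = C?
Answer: -3619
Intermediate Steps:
I(z, o) = z*(1 + z) (I(z, o) = (o*0 + z)*(z + 1) = (0 + z)*(1 + z) = z*(1 + z))
A = 71 (A = 71 + (-2 - 1*(-2))*(1 + (-2 - 1*(-2))) = 71 + (-2 + 2)*(1 + (-2 + 2)) = 71 + 0*(1 + 0) = 71 + 0*1 = 71 + 0 = 71)
(-24 - 1*27)*A + j(-2, 2) = (-24 - 1*27)*71 + 2 = (-24 - 27)*71 + 2 = -51*71 + 2 = -3621 + 2 = -3619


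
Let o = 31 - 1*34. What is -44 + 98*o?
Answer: -338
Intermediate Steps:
o = -3 (o = 31 - 34 = -3)
-44 + 98*o = -44 + 98*(-3) = -44 - 294 = -338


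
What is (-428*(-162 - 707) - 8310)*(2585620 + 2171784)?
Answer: 1729896757288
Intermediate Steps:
(-428*(-162 - 707) - 8310)*(2585620 + 2171784) = (-428*(-869) - 8310)*4757404 = (371932 - 8310)*4757404 = 363622*4757404 = 1729896757288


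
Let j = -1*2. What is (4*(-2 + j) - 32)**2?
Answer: 2304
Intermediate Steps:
j = -2
(4*(-2 + j) - 32)**2 = (4*(-2 - 2) - 32)**2 = (4*(-4) - 32)**2 = (-16 - 32)**2 = (-48)**2 = 2304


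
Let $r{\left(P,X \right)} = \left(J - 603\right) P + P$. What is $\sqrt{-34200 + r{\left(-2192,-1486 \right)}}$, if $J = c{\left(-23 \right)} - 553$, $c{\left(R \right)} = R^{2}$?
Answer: $2 \sqrt{334498} \approx 1156.7$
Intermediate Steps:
$J = -24$ ($J = \left(-23\right)^{2} - 553 = 529 - 553 = -24$)
$r{\left(P,X \right)} = - 626 P$ ($r{\left(P,X \right)} = \left(-24 - 603\right) P + P = - 627 P + P = - 626 P$)
$\sqrt{-34200 + r{\left(-2192,-1486 \right)}} = \sqrt{-34200 - -1372192} = \sqrt{-34200 + 1372192} = \sqrt{1337992} = 2 \sqrt{334498}$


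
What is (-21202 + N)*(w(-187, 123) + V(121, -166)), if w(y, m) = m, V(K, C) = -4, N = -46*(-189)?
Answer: -1488452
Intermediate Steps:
N = 8694
(-21202 + N)*(w(-187, 123) + V(121, -166)) = (-21202 + 8694)*(123 - 4) = -12508*119 = -1488452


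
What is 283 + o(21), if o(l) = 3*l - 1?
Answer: 345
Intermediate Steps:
o(l) = -1 + 3*l
283 + o(21) = 283 + (-1 + 3*21) = 283 + (-1 + 63) = 283 + 62 = 345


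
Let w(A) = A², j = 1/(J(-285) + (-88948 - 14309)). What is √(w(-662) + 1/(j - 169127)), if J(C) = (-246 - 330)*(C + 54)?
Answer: √695705228301303473771323/1259953868 ≈ 662.00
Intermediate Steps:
J(C) = -31104 - 576*C (J(C) = -576*(54 + C) = -31104 - 576*C)
j = 1/29799 (j = 1/((-31104 - 576*(-285)) + (-88948 - 14309)) = 1/((-31104 + 164160) - 103257) = 1/(133056 - 103257) = 1/29799 ≈ 3.3558e-5)
√(w(-662) + 1/(j - 169127)) = √((-662)² + 1/(1/29799 - 169127)) = √(438244 + 1/(-5039815472/29799)) = √(438244 - 29799/5039815472) = √(2208668891681369/5039815472) = √695705228301303473771323/1259953868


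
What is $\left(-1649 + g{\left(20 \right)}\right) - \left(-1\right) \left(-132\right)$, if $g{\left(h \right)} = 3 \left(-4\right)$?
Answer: $-1793$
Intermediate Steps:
$g{\left(h \right)} = -12$
$\left(-1649 + g{\left(20 \right)}\right) - \left(-1\right) \left(-132\right) = \left(-1649 - 12\right) - \left(-1\right) \left(-132\right) = -1661 - 132 = -1793$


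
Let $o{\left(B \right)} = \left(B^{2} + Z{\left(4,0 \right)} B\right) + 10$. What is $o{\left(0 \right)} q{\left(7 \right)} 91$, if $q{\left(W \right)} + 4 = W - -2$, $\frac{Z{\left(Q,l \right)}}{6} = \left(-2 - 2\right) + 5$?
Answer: $4550$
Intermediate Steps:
$Z{\left(Q,l \right)} = 6$ ($Z{\left(Q,l \right)} = 6 \left(\left(-2 - 2\right) + 5\right) = 6 \left(-4 + 5\right) = 6 \cdot 1 = 6$)
$o{\left(B \right)} = 10 + B^{2} + 6 B$ ($o{\left(B \right)} = \left(B^{2} + 6 B\right) + 10 = 10 + B^{2} + 6 B$)
$q{\left(W \right)} = -2 + W$ ($q{\left(W \right)} = -4 + \left(W - -2\right) = -4 + \left(W + 2\right) = -4 + \left(2 + W\right) = -2 + W$)
$o{\left(0 \right)} q{\left(7 \right)} 91 = \left(10 + 0^{2} + 6 \cdot 0\right) \left(-2 + 7\right) 91 = \left(10 + 0 + 0\right) 5 \cdot 91 = 10 \cdot 5 \cdot 91 = 50 \cdot 91 = 4550$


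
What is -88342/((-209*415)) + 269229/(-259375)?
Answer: -1055111/54209375 ≈ -0.019464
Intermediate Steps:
-88342/((-209*415)) + 269229/(-259375) = -88342/(-86735) + 269229*(-1/259375) = -88342*(-1/86735) - 269229/259375 = 88342/86735 - 269229/259375 = -1055111/54209375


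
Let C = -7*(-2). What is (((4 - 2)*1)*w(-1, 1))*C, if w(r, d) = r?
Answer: -28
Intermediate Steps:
C = 14
(((4 - 2)*1)*w(-1, 1))*C = (((4 - 2)*1)*(-1))*14 = ((2*1)*(-1))*14 = (2*(-1))*14 = -2*14 = -28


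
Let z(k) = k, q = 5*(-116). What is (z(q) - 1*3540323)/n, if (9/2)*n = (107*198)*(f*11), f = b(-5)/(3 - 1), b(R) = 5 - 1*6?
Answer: 3540903/25894 ≈ 136.75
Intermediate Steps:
b(R) = -1 (b(R) = 5 - 6 = -1)
q = -580
f = -1/2 (f = -1/(3 - 1) = -1/2 ≈ -0.50000)
n = -25894 (n = 2*((107*198)*(-1/2*11))/9 = 2*(21186*(-11/2))/9 = (2/9)*(-116523) = -25894)
(z(q) - 1*3540323)/n = (-580 - 1*3540323)/(-25894) = (-580 - 3540323)*(-1/25894) = -3540903*(-1/25894) = 3540903/25894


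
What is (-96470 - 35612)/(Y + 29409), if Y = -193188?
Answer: 132082/163779 ≈ 0.80647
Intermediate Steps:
(-96470 - 35612)/(Y + 29409) = (-96470 - 35612)/(-193188 + 29409) = -132082/(-163779) = -132082*(-1/163779) = 132082/163779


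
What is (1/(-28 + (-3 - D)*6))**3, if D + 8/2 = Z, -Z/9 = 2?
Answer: 1/636056 ≈ 1.5722e-6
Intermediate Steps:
Z = -18 (Z = -9*2 = -18)
D = -22 (D = -4 - 18 = -22)
(1/(-28 + (-3 - D)*6))**3 = (1/(-28 + (-3 - 1*(-22))*6))**3 = (1/(-28 + (-3 + 22)*6))**3 = (1/(-28 + 19*6))**3 = (1/(-28 + 114))**3 = (1/86)**3 = 1/636056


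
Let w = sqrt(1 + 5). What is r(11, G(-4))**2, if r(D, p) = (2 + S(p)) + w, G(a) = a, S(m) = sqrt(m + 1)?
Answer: (2 + sqrt(6) + I*sqrt(3))**2 ≈ 16.798 + 15.413*I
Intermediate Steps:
w = sqrt(6) ≈ 2.4495
S(m) = sqrt(1 + m)
r(D, p) = 2 + sqrt(6) + sqrt(1 + p) (r(D, p) = (2 + sqrt(1 + p)) + sqrt(6) = 2 + sqrt(6) + sqrt(1 + p))
r(11, G(-4))**2 = (2 + sqrt(6) + sqrt(1 - 4))**2 = (2 + sqrt(6) + sqrt(-3))**2 = (2 + sqrt(6) + I*sqrt(3))**2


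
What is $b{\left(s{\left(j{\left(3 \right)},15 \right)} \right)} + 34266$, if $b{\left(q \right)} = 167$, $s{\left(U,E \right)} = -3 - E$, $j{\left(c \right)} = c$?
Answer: $34433$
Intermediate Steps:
$b{\left(s{\left(j{\left(3 \right)},15 \right)} \right)} + 34266 = 167 + 34266 = 34433$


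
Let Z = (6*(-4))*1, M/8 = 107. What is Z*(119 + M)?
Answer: -23400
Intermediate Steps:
M = 856 (M = 8*107 = 856)
Z = -24 (Z = -24*1 = -24)
Z*(119 + M) = -24*(119 + 856) = -24*975 = -23400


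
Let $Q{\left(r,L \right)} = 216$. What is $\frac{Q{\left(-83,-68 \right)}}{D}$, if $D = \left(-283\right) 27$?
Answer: $- \frac{8}{283} \approx -0.028269$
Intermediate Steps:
$D = -7641$
$\frac{Q{\left(-83,-68 \right)}}{D} = \frac{216}{-7641} = 216 \left(- \frac{1}{7641}\right) = - \frac{8}{283}$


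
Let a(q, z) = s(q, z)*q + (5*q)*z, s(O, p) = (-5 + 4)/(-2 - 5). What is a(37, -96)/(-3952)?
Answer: 124283/27664 ≈ 4.4926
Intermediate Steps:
s(O, p) = ⅐ (s(O, p) = -1/(-7) = -1*(-⅐) = ⅐)
a(q, z) = q/7 + 5*q*z (a(q, z) = q/7 + (5*q)*z = q/7 + 5*q*z)
a(37, -96)/(-3952) = ((⅐)*37*(1 + 35*(-96)))/(-3952) = ((⅐)*37*(1 - 3360))*(-1/3952) = ((⅐)*37*(-3359))*(-1/3952) = -124283/7*(-1/3952) = 124283/27664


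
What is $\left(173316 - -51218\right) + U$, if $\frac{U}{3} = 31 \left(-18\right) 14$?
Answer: $201098$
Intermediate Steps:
$U = -23436$ ($U = 3 \cdot 31 \left(-18\right) 14 = 3 \left(\left(-558\right) 14\right) = 3 \left(-7812\right) = -23436$)
$\left(173316 - -51218\right) + U = \left(173316 - -51218\right) - 23436 = \left(173316 + 51218\right) - 23436 = 224534 - 23436 = 201098$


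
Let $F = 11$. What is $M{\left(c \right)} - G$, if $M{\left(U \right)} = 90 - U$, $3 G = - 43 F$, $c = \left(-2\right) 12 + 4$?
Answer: $\frac{803}{3} \approx 267.67$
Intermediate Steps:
$c = -20$ ($c = -24 + 4 = -20$)
$G = - \frac{473}{3}$ ($G = \frac{\left(-43\right) 11}{3} = \frac{1}{3} \left(-473\right) = - \frac{473}{3} \approx -157.67$)
$M{\left(c \right)} - G = \left(90 - -20\right) - - \frac{473}{3} = \left(90 + 20\right) + \frac{473}{3} = 110 + \frac{473}{3} = \frac{803}{3}$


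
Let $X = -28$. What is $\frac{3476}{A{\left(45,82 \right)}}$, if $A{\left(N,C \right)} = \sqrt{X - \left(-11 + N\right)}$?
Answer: $- \frac{1738 i \sqrt{62}}{31} \approx - 441.45 i$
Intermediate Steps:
$A{\left(N,C \right)} = \sqrt{-17 - N}$ ($A{\left(N,C \right)} = \sqrt{-28 - \left(-11 + N\right)} = \sqrt{-17 - N}$)
$\frac{3476}{A{\left(45,82 \right)}} = \frac{3476}{\sqrt{-17 - 45}} = \frac{3476}{\sqrt{-62}} = \frac{3476}{i \sqrt{62}} = 3476 \left(- \frac{i \sqrt{62}}{62}\right) = - \frac{1738 i \sqrt{62}}{31}$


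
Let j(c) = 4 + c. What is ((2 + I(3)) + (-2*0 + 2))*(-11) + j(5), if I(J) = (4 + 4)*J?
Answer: -299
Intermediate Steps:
I(J) = 8*J
((2 + I(3)) + (-2*0 + 2))*(-11) + j(5) = ((2 + 8*3) + (-2*0 + 2))*(-11) + (4 + 5) = ((2 + 24) + (0 + 2))*(-11) + 9 = (26 + 2)*(-11) + 9 = 28*(-11) + 9 = -308 + 9 = -299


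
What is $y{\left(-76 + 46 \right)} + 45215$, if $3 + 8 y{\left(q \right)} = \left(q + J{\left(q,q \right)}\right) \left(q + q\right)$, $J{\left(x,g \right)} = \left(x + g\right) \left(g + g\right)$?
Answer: $\frac{147517}{8} \approx 18440.0$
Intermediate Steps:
$J{\left(x,g \right)} = 2 g \left(g + x\right)$ ($J{\left(x,g \right)} = \left(g + x\right) 2 g = 2 g \left(g + x\right)$)
$y{\left(q \right)} = - \frac{3}{8} + \frac{q \left(q + 4 q^{2}\right)}{4}$ ($y{\left(q \right)} = - \frac{3}{8} + \frac{\left(q + 2 q \left(q + q\right)\right) \left(q + q\right)}{8} = - \frac{3}{8} + \frac{\left(q + 2 q 2 q\right) 2 q}{8} = - \frac{3}{8} + \frac{\left(q + 4 q^{2}\right) 2 q}{8} = - \frac{3}{8} + \frac{2 q \left(q + 4 q^{2}\right)}{8} = - \frac{3}{8} + \frac{q \left(q + 4 q^{2}\right)}{4}$)
$y{\left(-76 + 46 \right)} + 45215 = \left(- \frac{3}{8} + \left(-76 + 46\right)^{3} + \frac{\left(-76 + 46\right)^{2}}{4}\right) + 45215 = \left(- \frac{3}{8} + \left(-30\right)^{3} + \frac{\left(-30\right)^{2}}{4}\right) + 45215 = \left(- \frac{3}{8} - 27000 + \frac{1}{4} \cdot 900\right) + 45215 = \left(- \frac{3}{8} - 27000 + 225\right) + 45215 = - \frac{214203}{8} + 45215 = \frac{147517}{8}$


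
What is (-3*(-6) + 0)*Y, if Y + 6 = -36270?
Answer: -652968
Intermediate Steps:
Y = -36276 (Y = -6 - 36270 = -36276)
(-3*(-6) + 0)*Y = (-3*(-6) + 0)*(-36276) = (18 + 0)*(-36276) = 18*(-36276) = -652968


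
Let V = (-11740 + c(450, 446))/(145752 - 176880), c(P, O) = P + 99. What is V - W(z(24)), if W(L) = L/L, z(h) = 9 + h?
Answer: -19937/31128 ≈ -0.64048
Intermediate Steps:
c(P, O) = 99 + P
W(L) = 1
V = 11191/31128 (V = (-11740 + (99 + 450))/(145752 - 176880) = (-11740 + 549)/(-31128) = -11191*(-1/31128) = 11191/31128 ≈ 0.35952)
V - W(z(24)) = 11191/31128 - 1*1 = 11191/31128 - 1 = -19937/31128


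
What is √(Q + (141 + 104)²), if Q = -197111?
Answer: I*√137086 ≈ 370.25*I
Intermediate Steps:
√(Q + (141 + 104)²) = √(-197111 + (141 + 104)²) = √(-197111 + 245²) = √(-197111 + 60025) = √(-137086) = I*√137086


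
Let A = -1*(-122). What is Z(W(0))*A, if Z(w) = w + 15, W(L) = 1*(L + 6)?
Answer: 2562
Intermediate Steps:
A = 122
W(L) = 6 + L (W(L) = 1*(6 + L) = 6 + L)
Z(w) = 15 + w
Z(W(0))*A = (15 + (6 + 0))*122 = (15 + 6)*122 = 21*122 = 2562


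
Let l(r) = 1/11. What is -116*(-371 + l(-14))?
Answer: 473280/11 ≈ 43025.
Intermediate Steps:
l(r) = 1/11
-116*(-371 + l(-14)) = -116*(-371 + 1/11) = -116*(-4080/11) = 473280/11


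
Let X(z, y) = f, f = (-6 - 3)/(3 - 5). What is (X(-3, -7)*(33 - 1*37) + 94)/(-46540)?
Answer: -19/11635 ≈ -0.0016330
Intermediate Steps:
f = 9/2 (f = -9/(-2) = -9*(-1/2) = 9/2 ≈ 4.5000)
X(z, y) = 9/2
(X(-3, -7)*(33 - 1*37) + 94)/(-46540) = (9*(33 - 1*37)/2 + 94)/(-46540) = (9*(33 - 37)/2 + 94)*(-1/46540) = ((9/2)*(-4) + 94)*(-1/46540) = (-18 + 94)*(-1/46540) = 76*(-1/46540) = -19/11635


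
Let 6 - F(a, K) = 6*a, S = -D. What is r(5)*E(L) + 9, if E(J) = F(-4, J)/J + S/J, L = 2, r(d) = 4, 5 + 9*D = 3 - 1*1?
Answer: 209/3 ≈ 69.667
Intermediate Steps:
D = -⅓ (D = -5/9 + (3 - 1*1)/9 = -5/9 + (3 - 1)/9 = -5/9 + (⅑)*2 = -5/9 + 2/9 = -⅓ ≈ -0.33333)
S = ⅓ (S = -1*(-⅓) = ⅓ ≈ 0.33333)
F(a, K) = 6 - 6*a
E(J) = 91/(3*J) (E(J) = (6 - 6*(-4))/J + 1/(3*J) = (6 + 24)/J + 1/(3*J) = 30/J + 1/(3*J) = 91/(3*J))
r(5)*E(L) + 9 = 4*((91/3)/2) + 9 = 4*((91/3)*(½)) + 9 = 4*(91/6) + 9 = 182/3 + 9 = 209/3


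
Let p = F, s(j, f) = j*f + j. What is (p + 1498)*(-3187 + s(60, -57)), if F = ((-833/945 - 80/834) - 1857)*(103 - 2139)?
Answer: -464923027750222/18765 ≈ -2.4776e+10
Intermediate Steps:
s(j, f) = j + f*j (s(j, f) = f*j + j = j + f*j)
F = 70985030056/18765 (F = ((-833*1/945 - 80*1/834) - 1857)*(-2036) = ((-119/135 - 40/417) - 1857)*(-2036) = (-18341/18765 - 1857)*(-2036) = -34864946/18765*(-2036) = 70985030056/18765 ≈ 3.7828e+6)
p = 70985030056/18765 ≈ 3.7828e+6
(p + 1498)*(-3187 + s(60, -57)) = (70985030056/18765 + 1498)*(-3187 + 60*(1 - 57)) = 71013140026*(-3187 + 60*(-56))/18765 = 71013140026*(-3187 - 3360)/18765 = (71013140026/18765)*(-6547) = -464923027750222/18765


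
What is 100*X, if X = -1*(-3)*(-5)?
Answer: -1500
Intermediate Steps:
X = -15 (X = 3*(-5) = -15)
100*X = 100*(-15) = -1500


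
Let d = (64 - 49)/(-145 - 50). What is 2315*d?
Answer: -2315/13 ≈ -178.08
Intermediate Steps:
d = -1/13 (d = 15/(-195) = 15*(-1/195) = -1/13 ≈ -0.076923)
2315*d = 2315*(-1/13) = -2315/13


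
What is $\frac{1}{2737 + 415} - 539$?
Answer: $- \frac{1698927}{3152} \approx -539.0$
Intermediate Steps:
$\frac{1}{2737 + 415} - 539 = \frac{1}{3152} - 539 = - \frac{1698927}{3152}$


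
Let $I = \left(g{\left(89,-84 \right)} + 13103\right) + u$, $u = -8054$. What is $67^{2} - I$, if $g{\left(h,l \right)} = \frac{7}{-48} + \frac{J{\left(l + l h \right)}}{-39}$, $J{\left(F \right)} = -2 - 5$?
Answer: $- \frac{116487}{208} \approx -560.03$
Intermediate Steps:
$J{\left(F \right)} = -7$
$g{\left(h,l \right)} = \frac{7}{208}$ ($g{\left(h,l \right)} = \frac{7}{-48} - \frac{7}{-39} = 7 \left(- \frac{1}{48}\right) - - \frac{7}{39} = - \frac{7}{48} + \frac{7}{39} = \frac{7}{208}$)
$I = \frac{1050199}{208}$ ($I = \left(\frac{7}{208} + 13103\right) - 8054 = \frac{2725431}{208} - 8054 = \frac{1050199}{208} \approx 5049.0$)
$67^{2} - I = 67^{2} - \frac{1050199}{208} = 4489 - \frac{1050199}{208} = - \frac{116487}{208}$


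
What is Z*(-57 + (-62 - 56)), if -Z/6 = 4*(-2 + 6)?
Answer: 16800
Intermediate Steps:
Z = -96 (Z = -24*(-2 + 6) = -24*4 = -6*16 = -96)
Z*(-57 + (-62 - 56)) = -96*(-57 + (-62 - 56)) = -96*(-57 - 118) = -96*(-175) = 16800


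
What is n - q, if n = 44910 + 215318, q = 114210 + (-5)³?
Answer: 146143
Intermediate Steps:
q = 114085 (q = 114210 - 125 = 114085)
n = 260228
n - q = 260228 - 1*114085 = 260228 - 114085 = 146143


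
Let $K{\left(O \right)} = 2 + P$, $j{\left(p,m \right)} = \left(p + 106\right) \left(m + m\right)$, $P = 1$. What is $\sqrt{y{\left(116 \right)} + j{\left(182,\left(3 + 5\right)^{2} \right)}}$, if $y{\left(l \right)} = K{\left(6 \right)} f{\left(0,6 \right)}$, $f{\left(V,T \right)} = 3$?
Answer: $3 \sqrt{4097} \approx 192.02$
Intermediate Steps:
$j{\left(p,m \right)} = 2 m \left(106 + p\right)$ ($j{\left(p,m \right)} = \left(106 + p\right) 2 m = 2 m \left(106 + p\right)$)
$K{\left(O \right)} = 3$ ($K{\left(O \right)} = 2 + 1 = 3$)
$y{\left(l \right)} = 9$ ($y{\left(l \right)} = 3 \cdot 3 = 9$)
$\sqrt{y{\left(116 \right)} + j{\left(182,\left(3 + 5\right)^{2} \right)}} = \sqrt{9 + 2 \left(3 + 5\right)^{2} \left(106 + 182\right)} = \sqrt{9 + 2 \cdot 8^{2} \cdot 288} = \sqrt{9 + 2 \cdot 64 \cdot 288} = \sqrt{9 + 36864} = \sqrt{36873} = 3 \sqrt{4097}$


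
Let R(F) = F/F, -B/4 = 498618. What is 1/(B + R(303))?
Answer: -1/1994471 ≈ -5.0139e-7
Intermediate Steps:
B = -1994472 (B = -4*498618 = -1994472)
R(F) = 1
1/(B + R(303)) = 1/(-1994472 + 1) = 1/(-1994471) = -1/1994471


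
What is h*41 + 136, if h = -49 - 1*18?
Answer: -2611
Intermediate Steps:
h = -67 (h = -49 - 18 = -67)
h*41 + 136 = -67*41 + 136 = -2747 + 136 = -2611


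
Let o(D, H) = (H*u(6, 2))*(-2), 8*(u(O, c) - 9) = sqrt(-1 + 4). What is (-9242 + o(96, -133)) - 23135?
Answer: -29983 + 133*sqrt(3)/4 ≈ -29925.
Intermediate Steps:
u(O, c) = 9 + sqrt(3)/8 (u(O, c) = 9 + sqrt(-1 + 4)/8 = 9 + sqrt(3)/8)
o(D, H) = -2*H*(9 + sqrt(3)/8) (o(D, H) = (H*(9 + sqrt(3)/8))*(-2) = -2*H*(9 + sqrt(3)/8))
(-9242 + o(96, -133)) - 23135 = (-9242 - 1/4*(-133)*(72 + sqrt(3))) - 23135 = (-9242 + (2394 + 133*sqrt(3)/4)) - 23135 = (-6848 + 133*sqrt(3)/4) - 23135 = -29983 + 133*sqrt(3)/4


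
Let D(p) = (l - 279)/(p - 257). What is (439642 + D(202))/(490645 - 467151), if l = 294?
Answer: 4836059/258434 ≈ 18.713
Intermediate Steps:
D(p) = 15/(-257 + p) (D(p) = (294 - 279)/(p - 257) = 15/(-257 + p))
(439642 + D(202))/(490645 - 467151) = (439642 + 15/(-257 + 202))/(490645 - 467151) = (439642 + 15/(-55))/23494 = (439642 + 15*(-1/55))*(1/23494) = (439642 - 3/11)*(1/23494) = (4836059/11)*(1/23494) = 4836059/258434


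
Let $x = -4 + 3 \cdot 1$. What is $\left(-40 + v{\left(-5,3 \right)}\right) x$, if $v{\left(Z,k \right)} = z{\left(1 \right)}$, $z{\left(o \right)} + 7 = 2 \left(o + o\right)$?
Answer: $43$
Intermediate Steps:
$z{\left(o \right)} = -7 + 4 o$ ($z{\left(o \right)} = -7 + 2 \left(o + o\right) = -7 + 2 \cdot 2 o = -7 + 4 o$)
$v{\left(Z,k \right)} = -3$ ($v{\left(Z,k \right)} = -7 + 4 \cdot 1 = -7 + 4 = -3$)
$x = -1$ ($x = -4 + 3 = -1$)
$\left(-40 + v{\left(-5,3 \right)}\right) x = \left(-40 - 3\right) \left(-1\right) = \left(-43\right) \left(-1\right) = 43$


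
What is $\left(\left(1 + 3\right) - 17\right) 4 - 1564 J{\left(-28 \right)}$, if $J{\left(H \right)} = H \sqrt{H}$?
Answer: $-52 + 87584 i \sqrt{7} \approx -52.0 + 2.3173 \cdot 10^{5} i$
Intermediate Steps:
$J{\left(H \right)} = H^{\frac{3}{2}}$
$\left(\left(1 + 3\right) - 17\right) 4 - 1564 J{\left(-28 \right)} = \left(\left(1 + 3\right) - 17\right) 4 - 1564 \left(-28\right)^{\frac{3}{2}} = \left(4 - 17\right) 4 - 1564 \left(- 56 i \sqrt{7}\right) = \left(-13\right) 4 + 87584 i \sqrt{7} = -52 + 87584 i \sqrt{7}$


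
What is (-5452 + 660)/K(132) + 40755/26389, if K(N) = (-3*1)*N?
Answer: 3240797/237501 ≈ 13.645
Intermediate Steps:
K(N) = -3*N
(-5452 + 660)/K(132) + 40755/26389 = (-5452 + 660)/((-3*132)) + 40755/26389 = -4792/(-396) + 40755*(1/26389) = -4792*(-1/396) + 3705/2399 = 1198/99 + 3705/2399 = 3240797/237501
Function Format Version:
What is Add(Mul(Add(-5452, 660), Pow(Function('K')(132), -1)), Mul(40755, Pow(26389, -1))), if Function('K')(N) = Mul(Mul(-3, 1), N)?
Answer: Rational(3240797, 237501) ≈ 13.645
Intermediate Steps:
Function('K')(N) = Mul(-3, N)
Add(Mul(Add(-5452, 660), Pow(Function('K')(132), -1)), Mul(40755, Pow(26389, -1))) = Add(Mul(Add(-5452, 660), Pow(Mul(-3, 132), -1)), Mul(40755, Pow(26389, -1))) = Add(Mul(-4792, Pow(-396, -1)), Mul(40755, Rational(1, 26389))) = Add(Mul(-4792, Rational(-1, 396)), Rational(3705, 2399)) = Add(Rational(1198, 99), Rational(3705, 2399)) = Rational(3240797, 237501)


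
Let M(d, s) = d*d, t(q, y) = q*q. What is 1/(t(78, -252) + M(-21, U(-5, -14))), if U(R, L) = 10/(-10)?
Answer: 1/6525 ≈ 0.00015326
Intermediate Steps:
U(R, L) = -1 (U(R, L) = 10*(-1/10) = -1)
t(q, y) = q**2
M(d, s) = d**2
1/(t(78, -252) + M(-21, U(-5, -14))) = 1/(78**2 + (-21)**2) = 1/(6084 + 441) = 1/6525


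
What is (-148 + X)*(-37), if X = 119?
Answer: 1073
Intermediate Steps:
(-148 + X)*(-37) = (-148 + 119)*(-37) = -29*(-37) = 1073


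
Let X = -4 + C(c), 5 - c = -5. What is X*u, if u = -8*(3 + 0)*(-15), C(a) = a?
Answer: 2160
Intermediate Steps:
c = 10 (c = 5 - 1*(-5) = 5 + 5 = 10)
X = 6 (X = -4 + 10 = 6)
u = 360 (u = -8*3*(-15) = -24*(-15) = 360)
X*u = 6*360 = 2160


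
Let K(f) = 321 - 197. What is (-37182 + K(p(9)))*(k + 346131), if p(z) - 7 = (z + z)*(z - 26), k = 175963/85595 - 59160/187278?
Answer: -4895651849412158976/381668105 ≈ -1.2827e+10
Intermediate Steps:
k = 4648366419/2671676735 (k = 175963*(1/85595) - 59160*1/187278 = 175963/85595 - 9860/31213 = 4648366419/2671676735 ≈ 1.7399)
p(z) = 7 + 2*z*(-26 + z) (p(z) = 7 + (z + z)*(z - 26) = 7 + (2*z)*(-26 + z) = 7 + 2*z*(-26 + z))
K(f) = 124
(-37182 + K(p(9)))*(k + 346131) = (-37182 + 124)*(4648366419/2671676735 + 346131) = -37058*924754788328704/2671676735 = -4895651849412158976/381668105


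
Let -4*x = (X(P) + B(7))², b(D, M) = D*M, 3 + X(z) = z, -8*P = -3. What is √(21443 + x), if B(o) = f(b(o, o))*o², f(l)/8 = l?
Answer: I*√23600682041/16 ≈ 9601.6*I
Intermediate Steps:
P = 3/8 (P = -⅛*(-3) = 3/8 ≈ 0.37500)
X(z) = -3 + z
f(l) = 8*l
B(o) = 8*o⁴ (B(o) = (8*(o*o))*o² = (8*o²)*o² = 8*o⁴)
x = -23606171449/256 (x = -((-3 + 3/8) + 8*7⁴)²/4 = -(-21/8 + 8*2401)²/4 = -(-21/8 + 19208)²/4 = -(153643/8)²/4 = -¼*23606171449/64 = -23606171449/256 ≈ -9.2212e+7)
√(21443 + x) = √(21443 - 23606171449/256) = √(-23600682041/256) = I*√23600682041/16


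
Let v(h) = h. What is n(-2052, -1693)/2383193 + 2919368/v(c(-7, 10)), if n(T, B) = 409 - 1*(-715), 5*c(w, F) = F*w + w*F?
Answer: -1739354337638/16682351 ≈ -1.0426e+5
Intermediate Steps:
c(w, F) = 2*F*w/5 (c(w, F) = (F*w + w*F)/5 = (F*w + F*w)/5 = (2*F*w)/5 = 2*F*w/5)
n(T, B) = 1124 (n(T, B) = 409 + 715 = 1124)
n(-2052, -1693)/2383193 + 2919368/v(c(-7, 10)) = 1124/2383193 + 2919368/(((2/5)*10*(-7))) = 1124*(1/2383193) + 2919368/(-28) = 1124/2383193 + 2919368*(-1/28) = 1124/2383193 - 729842/7 = -1739354337638/16682351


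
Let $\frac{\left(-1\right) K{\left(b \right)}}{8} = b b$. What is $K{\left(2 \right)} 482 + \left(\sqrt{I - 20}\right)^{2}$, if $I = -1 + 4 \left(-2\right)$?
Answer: $-15453$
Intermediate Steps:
$K{\left(b \right)} = - 8 b^{2}$ ($K{\left(b \right)} = - 8 b b = - 8 b^{2}$)
$I = -9$ ($I = -1 - 8 = -9$)
$K{\left(2 \right)} 482 + \left(\sqrt{I - 20}\right)^{2} = - 8 \cdot 2^{2} \cdot 482 + \left(\sqrt{-9 - 20}\right)^{2} = \left(-8\right) 4 \cdot 482 + \left(\sqrt{-9 - 20}\right)^{2} = \left(-32\right) 482 + \left(\sqrt{-29}\right)^{2} = -15424 + \left(i \sqrt{29}\right)^{2} = -15424 - 29 = -15453$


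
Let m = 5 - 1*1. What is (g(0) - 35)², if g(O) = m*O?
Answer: 1225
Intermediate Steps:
m = 4 (m = 5 - 1 = 4)
g(O) = 4*O
(g(0) - 35)² = (4*0 - 35)² = (0 - 35)² = (-35)² = 1225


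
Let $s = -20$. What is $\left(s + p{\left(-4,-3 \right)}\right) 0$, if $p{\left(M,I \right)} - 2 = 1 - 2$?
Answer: $0$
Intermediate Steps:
$p{\left(M,I \right)} = 1$ ($p{\left(M,I \right)} = 2 + \left(1 - 2\right) = 2 - 1 = 1$)
$\left(s + p{\left(-4,-3 \right)}\right) 0 = \left(-20 + 1\right) 0 = \left(-19\right) 0 = 0$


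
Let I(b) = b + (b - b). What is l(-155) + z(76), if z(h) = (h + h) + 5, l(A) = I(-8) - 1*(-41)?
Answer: 190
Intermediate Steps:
I(b) = b (I(b) = b + 0 = b)
l(A) = 33 (l(A) = -8 - 1*(-41) = -8 + 41 = 33)
z(h) = 5 + 2*h (z(h) = 2*h + 5 = 5 + 2*h)
l(-155) + z(76) = 33 + (5 + 2*76) = 33 + (5 + 152) = 33 + 157 = 190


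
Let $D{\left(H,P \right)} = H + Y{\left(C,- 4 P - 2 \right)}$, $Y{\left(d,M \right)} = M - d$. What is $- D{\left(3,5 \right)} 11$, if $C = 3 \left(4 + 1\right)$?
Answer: $374$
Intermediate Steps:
$C = 15$ ($C = 3 \cdot 5 = 15$)
$D{\left(H,P \right)} = -17 + H - 4 P$ ($D{\left(H,P \right)} = H - \left(17 + 4 P\right) = -17 + H - 4 P$)
$- D{\left(3,5 \right)} 11 = - (-17 + 3 - 20) 11 = \left(-1\right) \left(-34\right) 11 = 34 \cdot 11 = 374$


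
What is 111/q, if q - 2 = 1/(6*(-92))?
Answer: 61272/1103 ≈ 55.550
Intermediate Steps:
q = 1103/552 (q = 2 + 1/(6*(-92)) = 2 + 1/(-552) = 2 - 1/552 = 1103/552 ≈ 1.9982)
111/q = 111/(1103/552) = 111*(552/1103) = 61272/1103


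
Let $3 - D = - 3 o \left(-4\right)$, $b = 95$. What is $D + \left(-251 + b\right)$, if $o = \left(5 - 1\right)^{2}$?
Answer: $-345$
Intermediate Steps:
$o = 16$ ($o = 4^{2} = 16$)
$D = -189$ ($D = 3 - \left(-3\right) 16 \left(-4\right) = 3 - \left(-48\right) \left(-4\right) = 3 - 192 = -189$)
$D + \left(-251 + b\right) = -189 + \left(-251 + 95\right) = -189 - 156 = -345$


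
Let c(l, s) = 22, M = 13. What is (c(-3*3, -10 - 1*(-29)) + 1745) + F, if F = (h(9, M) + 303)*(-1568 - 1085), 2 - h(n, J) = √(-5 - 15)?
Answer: -807398 + 5306*I*√5 ≈ -8.074e+5 + 11865.0*I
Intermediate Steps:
h(n, J) = 2 - 2*I*√5 (h(n, J) = 2 - √(-5 - 15) = 2 - √(-20) = 2 - 2*I*√5)
F = -809165 + 5306*I*√5 (F = ((2 - 2*I*√5) + 303)*(-1568 - 1085) = (305 - 2*I*√5)*(-2653) = -809165 + 5306*I*√5 ≈ -8.0917e+5 + 11865.0*I)
(c(-3*3, -10 - 1*(-29)) + 1745) + F = (22 + 1745) + (-809165 + 5306*I*√5) = 1767 + (-809165 + 5306*I*√5) = -807398 + 5306*I*√5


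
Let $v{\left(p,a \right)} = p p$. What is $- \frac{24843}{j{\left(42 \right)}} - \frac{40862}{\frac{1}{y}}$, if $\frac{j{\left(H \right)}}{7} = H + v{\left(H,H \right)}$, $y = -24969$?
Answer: $\frac{87744361739}{86} \approx 1.0203 \cdot 10^{9}$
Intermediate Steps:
$v{\left(p,a \right)} = p^{2}$
$j{\left(H \right)} = 7 H + 7 H^{2}$ ($j{\left(H \right)} = 7 \left(H + H^{2}\right) = 7 H + 7 H^{2}$)
$- \frac{24843}{j{\left(42 \right)}} - \frac{40862}{\frac{1}{y}} = - \frac{24843}{7 \cdot 42 \left(1 + 42\right)} - \frac{40862}{\frac{1}{-24969}} = - \frac{24843}{7 \cdot 42 \cdot 43} - \frac{40862}{- \frac{1}{24969}} = - \frac{24843}{12642} - -1020283278 = \left(-24843\right) \frac{1}{12642} + 1020283278 = - \frac{169}{86} + 1020283278 = \frac{87744361739}{86}$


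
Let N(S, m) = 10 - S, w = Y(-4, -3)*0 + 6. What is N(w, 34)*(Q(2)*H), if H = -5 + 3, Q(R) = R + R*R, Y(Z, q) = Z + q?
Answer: -48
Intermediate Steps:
Q(R) = R + R²
H = -2
w = 6 (w = (-4 - 3)*0 + 6 = -7*0 + 6 = 0 + 6 = 6)
N(w, 34)*(Q(2)*H) = (10 - 1*6)*((2*(1 + 2))*(-2)) = (10 - 6)*((2*3)*(-2)) = 4*(6*(-2)) = 4*(-12) = -48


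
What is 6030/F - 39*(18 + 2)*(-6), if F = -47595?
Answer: 14849238/3173 ≈ 4679.9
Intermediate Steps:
6030/F - 39*(18 + 2)*(-6) = 6030/(-47595) - 39*(18 + 2)*(-6) = 6030*(-1/47595) - 39*20*(-6) = -402/3173 - 39*(-120) = -402/3173 - 1*(-4680) = -402/3173 + 4680 = 14849238/3173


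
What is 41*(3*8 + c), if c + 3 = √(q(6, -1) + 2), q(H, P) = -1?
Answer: 902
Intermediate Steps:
c = -2 (c = -3 + √(-1 + 2) = -3 + √1 = -3 + 1 = -2)
41*(3*8 + c) = 41*(3*8 - 2) = 41*(24 - 2) = 41*22 = 902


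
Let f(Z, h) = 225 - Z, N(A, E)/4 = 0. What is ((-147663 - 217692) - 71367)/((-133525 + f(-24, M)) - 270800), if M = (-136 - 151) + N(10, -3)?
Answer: 72787/67346 ≈ 1.0808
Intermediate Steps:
N(A, E) = 0 (N(A, E) = 4*0 = 0)
M = -287 (M = (-136 - 151) + 0 = -287 + 0 = -287)
((-147663 - 217692) - 71367)/((-133525 + f(-24, M)) - 270800) = ((-147663 - 217692) - 71367)/((-133525 + (225 - 1*(-24))) - 270800) = (-365355 - 71367)/((-133525 + (225 + 24)) - 270800) = -436722/((-133525 + 249) - 270800) = -436722/(-133276 - 270800) = -436722/(-404076) = -436722*(-1/404076) = 72787/67346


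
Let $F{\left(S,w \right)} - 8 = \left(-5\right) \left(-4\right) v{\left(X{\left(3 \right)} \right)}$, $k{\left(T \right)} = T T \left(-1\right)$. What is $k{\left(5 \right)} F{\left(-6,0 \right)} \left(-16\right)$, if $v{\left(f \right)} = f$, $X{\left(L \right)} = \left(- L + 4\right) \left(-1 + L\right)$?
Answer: $19200$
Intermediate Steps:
$X{\left(L \right)} = \left(-1 + L\right) \left(4 - L\right)$ ($X{\left(L \right)} = \left(4 - L\right) \left(-1 + L\right) = \left(-1 + L\right) \left(4 - L\right)$)
$k{\left(T \right)} = - T^{2}$ ($k{\left(T \right)} = T^{2} \left(-1\right) = - T^{2}$)
$F{\left(S,w \right)} = 48$ ($F{\left(S,w \right)} = 8 + \left(-5\right) \left(-4\right) \left(-4 - 3^{2} + 5 \cdot 3\right) = 8 + 20 \left(-4 - 9 + 15\right) = 8 + 20 \cdot 2 = 8 + 40 = 48$)
$k{\left(5 \right)} F{\left(-6,0 \right)} \left(-16\right) = - 5^{2} \cdot 48 \left(-16\right) = \left(-1\right) 25 \cdot 48 \left(-16\right) = \left(-25\right) 48 \left(-16\right) = \left(-1200\right) \left(-16\right) = 19200$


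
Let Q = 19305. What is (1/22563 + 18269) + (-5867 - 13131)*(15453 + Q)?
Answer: -14898669633044/22563 ≈ -6.6031e+8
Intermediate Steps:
(1/22563 + 18269) + (-5867 - 13131)*(15453 + Q) = (1/22563 + 18269) + (-5867 - 13131)*(15453 + 19305) = (1/22563 + 18269) - 18998*34758 = 412203448/22563 - 660332484 = -14898669633044/22563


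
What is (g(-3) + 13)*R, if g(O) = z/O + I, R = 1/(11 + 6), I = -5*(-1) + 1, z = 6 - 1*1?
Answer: 52/51 ≈ 1.0196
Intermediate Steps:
z = 5 (z = 6 - 1 = 5)
I = 6 (I = 5 + 1 = 6)
R = 1/17 ≈ 0.058824
g(O) = 6 + 5/O (g(O) = 5/O + 6 = 6 + 5/O)
(g(-3) + 13)*R = ((6 + 5/(-3)) + 13)*(1/17) = ((6 + 5*(-⅓)) + 13)*(1/17) = ((6 - 5/3) + 13)*(1/17) = (13/3 + 13)*(1/17) = (52/3)*(1/17) = 52/51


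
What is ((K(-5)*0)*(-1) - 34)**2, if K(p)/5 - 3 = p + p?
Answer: 1156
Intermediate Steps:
K(p) = 15 + 10*p (K(p) = 15 + 5*(p + p) = 15 + 5*(2*p) = 15 + 10*p)
((K(-5)*0)*(-1) - 34)**2 = (((15 + 10*(-5))*0)*(-1) - 34)**2 = (((15 - 50)*0)*(-1) - 34)**2 = (-35*0*(-1) - 34)**2 = (0*(-1) - 34)**2 = (0 - 34)**2 = (-34)**2 = 1156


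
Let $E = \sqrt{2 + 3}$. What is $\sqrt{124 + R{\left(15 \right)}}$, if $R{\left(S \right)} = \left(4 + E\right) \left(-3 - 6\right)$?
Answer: $\sqrt{88 - 9 \sqrt{5}} \approx 8.2386$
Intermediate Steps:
$E = \sqrt{5} \approx 2.2361$
$R{\left(S \right)} = -36 - 9 \sqrt{5}$ ($R{\left(S \right)} = \left(4 + \sqrt{5}\right) \left(-3 - 6\right) = \left(4 + \sqrt{5}\right) \left(-9\right) = -36 - 9 \sqrt{5}$)
$\sqrt{124 + R{\left(15 \right)}} = \sqrt{124 - \left(36 + 9 \sqrt{5}\right)} = \sqrt{88 - 9 \sqrt{5}}$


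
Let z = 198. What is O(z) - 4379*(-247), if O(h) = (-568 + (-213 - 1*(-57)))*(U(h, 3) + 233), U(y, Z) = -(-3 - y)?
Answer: 767397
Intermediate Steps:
U(y, Z) = 3 + y
O(h) = -170864 - 724*h (O(h) = (-568 + (-213 - 1*(-57)))*((3 + h) + 233) = (-568 + (-213 + 57))*(236 + h) = (-568 - 156)*(236 + h) = -724*(236 + h) = -170864 - 724*h)
O(z) - 4379*(-247) = (-170864 - 724*198) - 4379*(-247) = (-170864 - 143352) + 1081613 = -314216 + 1081613 = 767397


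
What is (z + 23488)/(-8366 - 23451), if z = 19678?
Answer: -43166/31817 ≈ -1.3567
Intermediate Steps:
(z + 23488)/(-8366 - 23451) = (19678 + 23488)/(-8366 - 23451) = 43166/(-31817) = 43166*(-1/31817) = -43166/31817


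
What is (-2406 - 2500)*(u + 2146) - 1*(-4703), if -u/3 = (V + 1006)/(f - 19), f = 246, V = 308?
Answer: -2369511619/227 ≈ -1.0438e+7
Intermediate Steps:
u = -3942/227 (u = -3*(308 + 1006)/(246 - 19) = -3942/227 ≈ -17.366)
(-2406 - 2500)*(u + 2146) - 1*(-4703) = (-2406 - 2500)*(-3942/227 + 2146) - 1*(-4703) = -4906*483200/227 + 4703 = -2370579200/227 + 4703 = -2369511619/227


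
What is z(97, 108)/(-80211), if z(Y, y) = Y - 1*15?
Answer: -82/80211 ≈ -0.0010223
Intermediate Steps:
z(Y, y) = -15 + Y (z(Y, y) = Y - 15 = -15 + Y)
z(97, 108)/(-80211) = (-15 + 97)/(-80211) = 82*(-1/80211) = -82/80211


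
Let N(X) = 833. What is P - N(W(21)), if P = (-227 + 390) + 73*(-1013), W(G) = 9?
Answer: -74619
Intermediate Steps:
P = -73786 (P = 163 - 73949 = -73786)
P - N(W(21)) = -73786 - 1*833 = -73786 - 833 = -74619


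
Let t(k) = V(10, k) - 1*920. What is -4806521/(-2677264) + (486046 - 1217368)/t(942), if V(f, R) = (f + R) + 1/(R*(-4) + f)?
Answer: -2452456088200403/107318127440 ≈ -22852.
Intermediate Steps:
V(f, R) = R + f + 1/(f - 4*R) (V(f, R) = (R + f) + 1/(-4*R + f) = (R + f) + 1/(f - 4*R) = R + f + 1/(f - 4*R))
t(k) = -920 + (-101 + 4*k² + 30*k)/(-10 + 4*k) (t(k) = (-1 - 1*10² + 4*k² + 3*k*10)/(-1*10 + 4*k) - 1*920 = (-1 - 1*100 + 4*k² + 30*k)/(-10 + 4*k) - 920 = (-1 - 100 + 4*k² + 30*k)/(-10 + 4*k) - 920 = (-101 + 4*k² + 30*k)/(-10 + 4*k) - 920 = -920 + (-101 + 4*k² + 30*k)/(-10 + 4*k))
-4806521/(-2677264) + (486046 - 1217368)/t(942) = -4806521/(-2677264) + (486046 - 1217368)/(((9099 - 3650*942 + 4*942²)/(2*(-5 + 2*942)))) = -4806521*(-1/2677264) - 731322*2*(-5 + 1884)/(9099 - 3438300 + 4*887364) = 4806521/2677264 - 731322*3758/(9099 - 3438300 + 3549456) = 4806521/2677264 - 731322/((½)*(1/1879)*120255) = 4806521/2677264 - 731322/120255/3758 = 4806521/2677264 - 731322*3758/120255 = 4806521/2677264 - 916102692/40085 = -2452456088200403/107318127440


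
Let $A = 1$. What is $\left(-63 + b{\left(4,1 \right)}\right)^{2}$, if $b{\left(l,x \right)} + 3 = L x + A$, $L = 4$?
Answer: $3721$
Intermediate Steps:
$b{\left(l,x \right)} = -2 + 4 x$ ($b{\left(l,x \right)} = -3 + \left(4 x + 1\right) = -3 + \left(1 + 4 x\right) = -2 + 4 x$)
$\left(-63 + b{\left(4,1 \right)}\right)^{2} = \left(-63 + \left(-2 + 4 \cdot 1\right)\right)^{2} = \left(-63 + \left(-2 + 4\right)\right)^{2} = \left(-63 + 2\right)^{2} = \left(-61\right)^{2} = 3721$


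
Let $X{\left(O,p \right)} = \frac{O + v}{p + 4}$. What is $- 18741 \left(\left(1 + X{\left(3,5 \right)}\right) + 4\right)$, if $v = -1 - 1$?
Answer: $- \frac{287362}{3} \approx -95787.0$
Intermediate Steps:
$v = -2$ ($v = -1 - 1 = -2$)
$X{\left(O,p \right)} = \frac{-2 + O}{4 + p}$ ($X{\left(O,p \right)} = \frac{O - 2}{p + 4} = \frac{-2 + O}{4 + p}$)
$- 18741 \left(\left(1 + X{\left(3,5 \right)}\right) + 4\right) = - 18741 \left(\left(1 + \frac{-2 + 3}{4 + 5}\right) + 4\right) = - 18741 \left(\left(1 + \frac{1}{9} \cdot 1\right) + 4\right) = - 18741 \left(\left(1 + \frac{1}{9}\right) + 4\right) = - 18741 \left(\frac{10}{9} + 4\right) = \left(-18741\right) \frac{46}{9} = - \frac{287362}{3}$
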